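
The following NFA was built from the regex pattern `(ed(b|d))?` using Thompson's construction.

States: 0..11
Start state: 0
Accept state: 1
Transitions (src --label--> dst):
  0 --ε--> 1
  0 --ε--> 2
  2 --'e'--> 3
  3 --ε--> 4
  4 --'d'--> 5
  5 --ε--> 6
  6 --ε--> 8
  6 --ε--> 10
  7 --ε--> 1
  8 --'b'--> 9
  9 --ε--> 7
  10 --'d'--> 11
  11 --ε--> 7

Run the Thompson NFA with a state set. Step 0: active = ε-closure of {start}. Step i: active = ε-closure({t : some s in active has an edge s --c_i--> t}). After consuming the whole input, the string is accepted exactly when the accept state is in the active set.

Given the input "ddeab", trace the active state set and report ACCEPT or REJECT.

S₀ = ε-closure({0}) = {0,1,2}
'd' @ 1: {}  — state set empty
rest 'deab' ignored (set empty)
end set {} — state 1 not in

Answer: REJECT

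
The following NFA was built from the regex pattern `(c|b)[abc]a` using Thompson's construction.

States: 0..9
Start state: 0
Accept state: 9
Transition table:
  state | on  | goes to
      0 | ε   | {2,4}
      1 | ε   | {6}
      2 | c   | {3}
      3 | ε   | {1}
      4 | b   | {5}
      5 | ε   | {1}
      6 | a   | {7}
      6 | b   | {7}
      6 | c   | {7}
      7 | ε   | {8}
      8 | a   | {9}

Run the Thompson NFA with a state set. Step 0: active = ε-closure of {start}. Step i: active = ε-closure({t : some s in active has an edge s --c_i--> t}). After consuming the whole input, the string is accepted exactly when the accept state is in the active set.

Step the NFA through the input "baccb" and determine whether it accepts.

initial (ε-close {0}): {0,2,4}
'b' @ 1: {1,5,6}
'a' @ 2: {7,8}
'c' @ 3: {}  — no active states
rest 'cb' ignored (set empty)
final: {}; accept 9 not in set

Answer: REJECT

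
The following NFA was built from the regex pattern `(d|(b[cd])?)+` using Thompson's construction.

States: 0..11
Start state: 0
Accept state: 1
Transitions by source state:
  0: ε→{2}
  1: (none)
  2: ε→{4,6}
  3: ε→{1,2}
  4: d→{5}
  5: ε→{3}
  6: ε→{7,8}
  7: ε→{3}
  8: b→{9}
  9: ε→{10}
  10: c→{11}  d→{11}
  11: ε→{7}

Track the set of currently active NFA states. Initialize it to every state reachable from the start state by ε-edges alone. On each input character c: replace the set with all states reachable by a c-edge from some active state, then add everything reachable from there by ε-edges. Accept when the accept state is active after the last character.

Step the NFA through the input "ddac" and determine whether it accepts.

Answer: REJECT

Trace:
start: ε-closure({0}) = {0,1,2,3,4,6,7,8}
'd' @ 1: {1,2,3,4,5,6,7,8}  (accept∈set)
'd' @ 2: {1,2,3,4,5,6,7,8}  (accept∈set)
'a' @ 3: {}  — no active states
rest 'c' ignored (set empty)
end set {} — state 1 not in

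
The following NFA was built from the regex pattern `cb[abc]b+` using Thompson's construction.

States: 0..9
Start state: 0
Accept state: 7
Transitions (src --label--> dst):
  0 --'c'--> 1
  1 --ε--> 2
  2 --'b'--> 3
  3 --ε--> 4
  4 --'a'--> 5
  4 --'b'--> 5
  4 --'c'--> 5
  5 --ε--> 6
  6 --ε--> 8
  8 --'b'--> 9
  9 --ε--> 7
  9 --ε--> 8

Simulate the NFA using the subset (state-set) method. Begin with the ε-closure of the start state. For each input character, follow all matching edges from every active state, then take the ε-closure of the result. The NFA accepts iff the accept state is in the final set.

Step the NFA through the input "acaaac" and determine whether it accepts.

initial (ε-close {0}): {0}
'a' @ 1: {}  — dead — no transitions
rest 'caaac' ignored (set empty)
after full input: {}  (accept=7 not in)

Answer: REJECT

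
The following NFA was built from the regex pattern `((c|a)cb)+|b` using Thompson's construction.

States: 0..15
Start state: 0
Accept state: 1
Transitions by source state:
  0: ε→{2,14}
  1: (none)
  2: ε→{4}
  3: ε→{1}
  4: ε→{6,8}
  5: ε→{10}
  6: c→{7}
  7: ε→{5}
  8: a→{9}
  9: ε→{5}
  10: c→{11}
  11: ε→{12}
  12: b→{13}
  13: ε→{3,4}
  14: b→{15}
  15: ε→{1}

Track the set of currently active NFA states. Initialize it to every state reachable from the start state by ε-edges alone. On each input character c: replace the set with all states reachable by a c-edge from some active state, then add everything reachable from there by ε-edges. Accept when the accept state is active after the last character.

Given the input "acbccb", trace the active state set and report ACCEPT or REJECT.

Answer: ACCEPT

Steps:
start: ε-closure({0}) = {0,2,4,6,8,14}
'a' @ 1: {5,9,10}
'c' @ 2: {11,12}
'b' @ 3: {1,3,4,6,8,13}  ✓accept
'c' @ 4: {5,7,10}
'c' @ 5: {11,12}
'b' @ 6: {1,3,4,6,8,13}  ✓accept
end set {1,3,4,6,8,13} — state 1 in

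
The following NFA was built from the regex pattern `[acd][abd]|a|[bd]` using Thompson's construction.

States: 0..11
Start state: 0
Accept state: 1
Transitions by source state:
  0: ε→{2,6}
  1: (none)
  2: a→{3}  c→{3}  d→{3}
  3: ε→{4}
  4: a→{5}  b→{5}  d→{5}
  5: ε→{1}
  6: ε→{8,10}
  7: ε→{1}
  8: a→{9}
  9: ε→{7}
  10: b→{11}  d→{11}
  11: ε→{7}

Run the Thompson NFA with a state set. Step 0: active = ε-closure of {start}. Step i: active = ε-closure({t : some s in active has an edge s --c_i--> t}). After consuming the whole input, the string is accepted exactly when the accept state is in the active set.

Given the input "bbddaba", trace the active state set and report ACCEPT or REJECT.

initial (ε-close {0}): {0,2,6,8,10}
'b' @ 1: {1,7,11}  (accept∈set)
'b' @ 2: {}  — state set empty
rest 'ddaba' ignored (set empty)
after full input: {}  (accept=1 not in)

Answer: REJECT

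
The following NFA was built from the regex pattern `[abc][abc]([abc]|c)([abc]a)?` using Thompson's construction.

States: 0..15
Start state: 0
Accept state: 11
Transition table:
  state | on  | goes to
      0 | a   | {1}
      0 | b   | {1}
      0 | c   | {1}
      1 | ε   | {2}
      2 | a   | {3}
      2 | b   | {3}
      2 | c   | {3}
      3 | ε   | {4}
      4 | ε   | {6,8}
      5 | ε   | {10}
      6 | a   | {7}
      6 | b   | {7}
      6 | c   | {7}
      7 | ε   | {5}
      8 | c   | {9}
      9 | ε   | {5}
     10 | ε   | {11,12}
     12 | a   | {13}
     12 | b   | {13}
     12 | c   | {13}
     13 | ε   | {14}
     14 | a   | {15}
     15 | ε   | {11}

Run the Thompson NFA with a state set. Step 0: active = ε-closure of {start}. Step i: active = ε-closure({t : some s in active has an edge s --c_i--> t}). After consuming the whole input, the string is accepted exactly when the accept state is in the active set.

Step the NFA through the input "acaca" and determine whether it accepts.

S₀ = ε-closure({0}) = {0}
'a' @ 1: {1,2}
'c' @ 2: {3,4,6,8}
'a' @ 3: {5,7,10,11,12}  [accepting]
'c' @ 4: {13,14}
'a' @ 5: {11,15}  [accepting]
end set {11,15} — state 11 in

Answer: ACCEPT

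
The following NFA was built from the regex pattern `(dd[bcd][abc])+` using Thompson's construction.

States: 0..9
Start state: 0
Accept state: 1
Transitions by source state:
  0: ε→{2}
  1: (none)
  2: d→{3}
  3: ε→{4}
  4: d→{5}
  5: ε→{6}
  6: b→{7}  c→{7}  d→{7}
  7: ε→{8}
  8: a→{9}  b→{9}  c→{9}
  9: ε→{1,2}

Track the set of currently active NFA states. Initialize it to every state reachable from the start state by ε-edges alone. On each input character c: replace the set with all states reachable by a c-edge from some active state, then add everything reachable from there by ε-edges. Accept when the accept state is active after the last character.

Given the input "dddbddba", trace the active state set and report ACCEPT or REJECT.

start: ε-closure({0}) = {0,2}
'd' @ 1: {3,4}
'd' @ 2: {5,6}
'd' @ 3: {7,8}
'b' @ 4: {1,2,9}  (accept∈set)
'd' @ 5: {3,4}
'd' @ 6: {5,6}
'b' @ 7: {7,8}
'a' @ 8: {1,2,9}  (accept∈set)
final: {1,2,9}; accept 1 in set

Answer: ACCEPT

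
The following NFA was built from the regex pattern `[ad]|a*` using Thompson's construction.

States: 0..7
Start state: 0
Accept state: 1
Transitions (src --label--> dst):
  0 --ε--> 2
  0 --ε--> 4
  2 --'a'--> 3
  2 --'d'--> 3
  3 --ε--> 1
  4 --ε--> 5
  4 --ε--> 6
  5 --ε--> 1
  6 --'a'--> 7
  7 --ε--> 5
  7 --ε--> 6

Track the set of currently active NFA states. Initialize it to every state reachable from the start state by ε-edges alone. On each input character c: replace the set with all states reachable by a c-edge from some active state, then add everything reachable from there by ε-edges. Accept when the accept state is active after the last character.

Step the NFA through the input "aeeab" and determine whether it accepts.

Answer: REJECT

Trace:
start: ε-closure({0}) = {0,1,2,4,5,6}
'a' @ 1: {1,3,5,6,7}  ✓accept
'e' @ 2: {}  — dead — no transitions
rest 'eab' ignored (set empty)
end set {} — state 1 not in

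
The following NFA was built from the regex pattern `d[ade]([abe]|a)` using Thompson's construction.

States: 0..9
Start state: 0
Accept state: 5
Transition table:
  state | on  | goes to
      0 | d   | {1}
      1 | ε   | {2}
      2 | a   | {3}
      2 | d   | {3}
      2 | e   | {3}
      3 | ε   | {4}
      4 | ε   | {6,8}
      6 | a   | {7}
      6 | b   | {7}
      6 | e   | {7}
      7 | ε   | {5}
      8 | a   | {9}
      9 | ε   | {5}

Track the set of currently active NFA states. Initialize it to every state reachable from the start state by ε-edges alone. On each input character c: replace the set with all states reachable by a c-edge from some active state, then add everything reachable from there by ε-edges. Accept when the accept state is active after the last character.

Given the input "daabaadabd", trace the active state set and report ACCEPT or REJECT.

Answer: REJECT

Derivation:
initial (ε-close {0}): {0}
'd' @ 1: {1,2}
'a' @ 2: {3,4,6,8}
'a' @ 3: {5,7,9}  ✓accept
'b' @ 4: {}  — dead — no transitions
rest 'aadabd' ignored (set empty)
after full input: {}  (accept=5 not in)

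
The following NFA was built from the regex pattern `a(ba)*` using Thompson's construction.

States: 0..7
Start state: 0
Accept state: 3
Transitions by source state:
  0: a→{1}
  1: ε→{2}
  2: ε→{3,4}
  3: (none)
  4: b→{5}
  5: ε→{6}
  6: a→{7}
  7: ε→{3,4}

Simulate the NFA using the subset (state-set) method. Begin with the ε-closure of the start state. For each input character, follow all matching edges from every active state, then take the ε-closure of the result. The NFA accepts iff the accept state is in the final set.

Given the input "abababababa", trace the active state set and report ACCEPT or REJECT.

initial (ε-close {0}): {0}
'a' @ 1: {1,2,3,4}  (accept∈set)
'b' @ 2: {5,6}
'a' @ 3: {3,4,7}  (accept∈set)
'b' @ 4: {5,6}
'a' @ 5: {3,4,7}  (accept∈set)
'b' @ 6: {5,6}
'a' @ 7: {3,4,7}  (accept∈set)
'b' @ 8: {5,6}
'a' @ 9: {3,4,7}  (accept∈set)
'b' @ 10: {5,6}
'a' @ 11: {3,4,7}  (accept∈set)
final: {3,4,7}; accept 3 in set

Answer: ACCEPT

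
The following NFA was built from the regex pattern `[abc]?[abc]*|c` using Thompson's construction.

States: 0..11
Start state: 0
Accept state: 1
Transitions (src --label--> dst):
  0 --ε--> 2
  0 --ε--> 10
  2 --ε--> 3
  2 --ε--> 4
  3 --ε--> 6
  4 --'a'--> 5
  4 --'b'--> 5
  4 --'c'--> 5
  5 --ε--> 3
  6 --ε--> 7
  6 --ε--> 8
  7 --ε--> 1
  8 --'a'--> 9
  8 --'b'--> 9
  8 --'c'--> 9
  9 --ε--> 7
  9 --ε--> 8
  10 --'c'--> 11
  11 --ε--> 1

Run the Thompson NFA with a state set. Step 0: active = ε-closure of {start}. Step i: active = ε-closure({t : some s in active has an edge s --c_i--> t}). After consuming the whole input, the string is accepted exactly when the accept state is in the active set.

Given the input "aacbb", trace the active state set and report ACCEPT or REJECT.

S₀ = ε-closure({0}) = {0,1,2,3,4,6,7,8,10}
'a' @ 1: {1,3,5,6,7,8,9}  [accepting]
'a' @ 2: {1,7,8,9}  [accepting]
'c' @ 3: {1,7,8,9}  [accepting]
'b' @ 4: {1,7,8,9}  [accepting]
'b' @ 5: {1,7,8,9}  [accepting]
after full input: {1,7,8,9}  (accept=1 in)

Answer: ACCEPT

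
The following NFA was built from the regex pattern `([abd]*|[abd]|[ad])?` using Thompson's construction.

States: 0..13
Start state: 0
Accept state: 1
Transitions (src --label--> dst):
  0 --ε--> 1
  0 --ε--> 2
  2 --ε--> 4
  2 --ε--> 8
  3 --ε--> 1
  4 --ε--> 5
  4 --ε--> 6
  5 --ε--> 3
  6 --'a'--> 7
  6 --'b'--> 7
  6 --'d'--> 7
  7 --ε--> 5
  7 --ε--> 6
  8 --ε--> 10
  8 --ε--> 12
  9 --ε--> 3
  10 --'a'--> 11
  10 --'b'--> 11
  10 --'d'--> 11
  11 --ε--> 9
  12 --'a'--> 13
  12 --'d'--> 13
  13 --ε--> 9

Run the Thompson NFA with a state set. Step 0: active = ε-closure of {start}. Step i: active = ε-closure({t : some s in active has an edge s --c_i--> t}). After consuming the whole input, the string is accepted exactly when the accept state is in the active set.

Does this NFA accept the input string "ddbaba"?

S₀ = ε-closure({0}) = {0,1,2,3,4,5,6,8,10,12}
'd' @ 1: {1,3,5,6,7,9,11,13}  (accept∈set)
'd' @ 2: {1,3,5,6,7}  (accept∈set)
'b' @ 3: {1,3,5,6,7}  (accept∈set)
'a' @ 4: {1,3,5,6,7}  (accept∈set)
'b' @ 5: {1,3,5,6,7}  (accept∈set)
'a' @ 6: {1,3,5,6,7}  (accept∈set)
after full input: {1,3,5,6,7}  (accept=1 in)

Answer: ACCEPT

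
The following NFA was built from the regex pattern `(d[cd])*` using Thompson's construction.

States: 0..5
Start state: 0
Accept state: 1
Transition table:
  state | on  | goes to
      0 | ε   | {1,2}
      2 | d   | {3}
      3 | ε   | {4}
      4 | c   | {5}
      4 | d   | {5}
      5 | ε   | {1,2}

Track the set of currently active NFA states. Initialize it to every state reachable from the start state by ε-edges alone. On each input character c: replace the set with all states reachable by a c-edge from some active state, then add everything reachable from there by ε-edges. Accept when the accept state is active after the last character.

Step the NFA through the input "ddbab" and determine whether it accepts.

start: ε-closure({0}) = {0,1,2}
'd' @ 1: {3,4}
'd' @ 2: {1,2,5}  (accept∈set)
'b' @ 3: {}  — no active states
rest 'ab' ignored (set empty)
after full input: {}  (accept=1 not in)

Answer: REJECT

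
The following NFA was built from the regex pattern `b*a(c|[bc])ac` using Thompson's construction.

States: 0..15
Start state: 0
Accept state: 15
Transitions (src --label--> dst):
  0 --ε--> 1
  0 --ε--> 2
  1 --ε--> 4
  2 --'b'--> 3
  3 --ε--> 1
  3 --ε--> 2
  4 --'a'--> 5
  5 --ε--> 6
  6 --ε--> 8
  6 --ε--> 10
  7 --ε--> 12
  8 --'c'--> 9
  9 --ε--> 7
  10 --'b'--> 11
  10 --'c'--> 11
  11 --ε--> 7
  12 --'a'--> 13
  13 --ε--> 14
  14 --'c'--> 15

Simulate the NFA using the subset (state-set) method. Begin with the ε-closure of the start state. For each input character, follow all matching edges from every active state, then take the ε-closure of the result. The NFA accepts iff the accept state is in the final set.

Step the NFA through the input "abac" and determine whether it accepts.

Answer: ACCEPT

Derivation:
initial (ε-close {0}): {0,1,2,4}
'a' @ 1: {5,6,8,10}
'b' @ 2: {7,11,12}
'a' @ 3: {13,14}
'c' @ 4: {15}  (accept∈set)
end set {15} — state 15 in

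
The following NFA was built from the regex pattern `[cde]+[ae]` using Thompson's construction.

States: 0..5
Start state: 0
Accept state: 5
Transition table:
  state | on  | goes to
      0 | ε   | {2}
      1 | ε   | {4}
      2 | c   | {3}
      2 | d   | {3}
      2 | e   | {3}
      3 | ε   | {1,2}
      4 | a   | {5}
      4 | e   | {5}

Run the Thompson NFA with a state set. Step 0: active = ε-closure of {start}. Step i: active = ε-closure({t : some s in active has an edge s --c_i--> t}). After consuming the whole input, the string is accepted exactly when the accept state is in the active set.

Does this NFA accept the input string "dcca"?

S₀ = ε-closure({0}) = {0,2}
'd' @ 1: {1,2,3,4}
'c' @ 2: {1,2,3,4}
'c' @ 3: {1,2,3,4}
'a' @ 4: {5}  ✓accept
after full input: {5}  (accept=5 in)

Answer: ACCEPT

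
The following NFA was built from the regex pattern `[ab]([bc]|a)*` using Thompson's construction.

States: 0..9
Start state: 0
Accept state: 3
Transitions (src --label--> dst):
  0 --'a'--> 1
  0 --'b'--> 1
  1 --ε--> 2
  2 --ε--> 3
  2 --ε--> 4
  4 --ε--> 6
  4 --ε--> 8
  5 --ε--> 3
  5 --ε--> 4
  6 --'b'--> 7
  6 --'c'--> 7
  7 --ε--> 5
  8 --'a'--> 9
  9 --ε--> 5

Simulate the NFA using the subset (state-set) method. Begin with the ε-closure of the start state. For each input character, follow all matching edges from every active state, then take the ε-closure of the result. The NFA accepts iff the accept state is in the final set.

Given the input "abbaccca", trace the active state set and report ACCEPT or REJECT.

Answer: ACCEPT

Steps:
start: ε-closure({0}) = {0}
'a' @ 1: {1,2,3,4,6,8}  [accepting]
'b' @ 2: {3,4,5,6,7,8}  [accepting]
'b' @ 3: {3,4,5,6,7,8}  [accepting]
'a' @ 4: {3,4,5,6,8,9}  [accepting]
'c' @ 5: {3,4,5,6,7,8}  [accepting]
'c' @ 6: {3,4,5,6,7,8}  [accepting]
'c' @ 7: {3,4,5,6,7,8}  [accepting]
'a' @ 8: {3,4,5,6,8,9}  [accepting]
end set {3,4,5,6,8,9} — state 3 in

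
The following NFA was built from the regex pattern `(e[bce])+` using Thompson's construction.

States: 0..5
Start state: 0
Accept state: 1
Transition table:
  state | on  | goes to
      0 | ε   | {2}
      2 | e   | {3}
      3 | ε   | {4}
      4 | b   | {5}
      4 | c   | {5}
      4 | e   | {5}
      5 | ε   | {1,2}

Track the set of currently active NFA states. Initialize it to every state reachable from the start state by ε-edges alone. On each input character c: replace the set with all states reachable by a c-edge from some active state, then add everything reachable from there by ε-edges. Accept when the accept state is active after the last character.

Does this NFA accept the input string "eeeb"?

Answer: ACCEPT

Steps:
initial (ε-close {0}): {0,2}
'e' @ 1: {3,4}
'e' @ 2: {1,2,5}  (accept∈set)
'e' @ 3: {3,4}
'b' @ 4: {1,2,5}  (accept∈set)
end set {1,2,5} — state 1 in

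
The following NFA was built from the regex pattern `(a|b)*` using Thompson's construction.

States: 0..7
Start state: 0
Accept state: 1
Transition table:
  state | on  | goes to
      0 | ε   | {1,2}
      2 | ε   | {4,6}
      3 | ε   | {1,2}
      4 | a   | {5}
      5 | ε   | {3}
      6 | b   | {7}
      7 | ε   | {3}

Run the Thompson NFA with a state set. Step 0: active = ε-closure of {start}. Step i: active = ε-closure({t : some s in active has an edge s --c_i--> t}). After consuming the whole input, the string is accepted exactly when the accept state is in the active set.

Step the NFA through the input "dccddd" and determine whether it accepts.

Answer: REJECT

Trace:
start: ε-closure({0}) = {0,1,2,4,6}
'd' @ 1: {}  — dead — no transitions
rest 'ccddd' ignored (set empty)
after full input: {}  (accept=1 not in)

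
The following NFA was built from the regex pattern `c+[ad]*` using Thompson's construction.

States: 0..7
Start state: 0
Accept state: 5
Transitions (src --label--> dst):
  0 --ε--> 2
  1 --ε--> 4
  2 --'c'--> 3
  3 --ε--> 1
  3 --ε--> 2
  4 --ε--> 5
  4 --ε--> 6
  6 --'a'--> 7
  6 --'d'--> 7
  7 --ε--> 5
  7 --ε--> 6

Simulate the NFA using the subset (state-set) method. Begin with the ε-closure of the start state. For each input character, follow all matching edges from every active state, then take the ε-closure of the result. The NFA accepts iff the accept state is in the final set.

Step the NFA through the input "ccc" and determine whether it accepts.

Answer: ACCEPT

Derivation:
S₀ = ε-closure({0}) = {0,2}
'c' @ 1: {1,2,3,4,5,6}  (accept∈set)
'c' @ 2: {1,2,3,4,5,6}  (accept∈set)
'c' @ 3: {1,2,3,4,5,6}  (accept∈set)
final: {1,2,3,4,5,6}; accept 5 in set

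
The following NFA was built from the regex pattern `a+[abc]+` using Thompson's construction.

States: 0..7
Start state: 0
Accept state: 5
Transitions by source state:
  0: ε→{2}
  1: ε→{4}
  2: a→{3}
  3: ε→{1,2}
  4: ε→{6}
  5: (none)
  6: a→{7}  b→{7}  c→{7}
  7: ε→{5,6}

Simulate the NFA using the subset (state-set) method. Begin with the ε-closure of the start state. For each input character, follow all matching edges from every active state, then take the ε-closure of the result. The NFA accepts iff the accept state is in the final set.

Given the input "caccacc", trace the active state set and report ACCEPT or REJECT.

start: ε-closure({0}) = {0,2}
'c' @ 1: {}  — dead — no transitions
rest 'accacc' ignored (set empty)
end set {} — state 5 not in

Answer: REJECT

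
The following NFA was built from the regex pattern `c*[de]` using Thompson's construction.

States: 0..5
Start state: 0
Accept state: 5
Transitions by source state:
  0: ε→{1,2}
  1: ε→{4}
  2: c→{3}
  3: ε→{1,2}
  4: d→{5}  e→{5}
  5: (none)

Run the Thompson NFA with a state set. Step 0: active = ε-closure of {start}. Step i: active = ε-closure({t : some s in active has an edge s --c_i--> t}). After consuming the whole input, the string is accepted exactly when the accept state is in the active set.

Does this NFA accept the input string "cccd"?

S₀ = ε-closure({0}) = {0,1,2,4}
'c' @ 1: {1,2,3,4}
'c' @ 2: {1,2,3,4}
'c' @ 3: {1,2,3,4}
'd' @ 4: {5}  ✓accept
final: {5}; accept 5 in set

Answer: ACCEPT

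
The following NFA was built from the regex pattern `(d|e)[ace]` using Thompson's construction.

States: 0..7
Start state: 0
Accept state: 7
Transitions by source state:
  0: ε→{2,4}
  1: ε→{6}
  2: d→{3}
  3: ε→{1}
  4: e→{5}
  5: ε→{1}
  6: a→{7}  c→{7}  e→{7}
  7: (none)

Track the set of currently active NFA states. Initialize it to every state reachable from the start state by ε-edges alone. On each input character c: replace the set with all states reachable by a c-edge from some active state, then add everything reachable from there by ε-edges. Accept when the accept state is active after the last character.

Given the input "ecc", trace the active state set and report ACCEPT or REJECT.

start: ε-closure({0}) = {0,2,4}
'e' @ 1: {1,5,6}
'c' @ 2: {7}  ✓accept
'c' @ 3: {}  — state set empty
after full input: {}  (accept=7 not in)

Answer: REJECT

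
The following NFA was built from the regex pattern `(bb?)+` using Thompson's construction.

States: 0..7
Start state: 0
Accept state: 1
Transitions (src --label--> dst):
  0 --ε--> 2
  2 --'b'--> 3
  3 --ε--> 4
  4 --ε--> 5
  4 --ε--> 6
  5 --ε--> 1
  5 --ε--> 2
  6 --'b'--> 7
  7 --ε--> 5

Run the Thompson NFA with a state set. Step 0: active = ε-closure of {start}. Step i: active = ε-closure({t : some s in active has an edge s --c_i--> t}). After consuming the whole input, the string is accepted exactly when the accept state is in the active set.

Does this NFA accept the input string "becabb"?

Answer: REJECT

Derivation:
initial (ε-close {0}): {0,2}
'b' @ 1: {1,2,3,4,5,6}  (accept∈set)
'e' @ 2: {}  — state set empty
rest 'cabb' ignored (set empty)
end set {} — state 1 not in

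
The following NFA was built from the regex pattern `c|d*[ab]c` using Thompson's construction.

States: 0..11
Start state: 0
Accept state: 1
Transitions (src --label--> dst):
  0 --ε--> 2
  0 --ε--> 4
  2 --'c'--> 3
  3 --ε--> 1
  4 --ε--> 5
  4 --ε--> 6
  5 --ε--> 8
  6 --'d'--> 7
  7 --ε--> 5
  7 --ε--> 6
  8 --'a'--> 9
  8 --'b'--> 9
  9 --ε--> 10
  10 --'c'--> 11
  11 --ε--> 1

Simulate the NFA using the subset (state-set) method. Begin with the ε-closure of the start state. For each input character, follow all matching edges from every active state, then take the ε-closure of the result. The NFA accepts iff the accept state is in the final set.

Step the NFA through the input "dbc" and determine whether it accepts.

Answer: ACCEPT

Trace:
start: ε-closure({0}) = {0,2,4,5,6,8}
'd' @ 1: {5,6,7,8}
'b' @ 2: {9,10}
'c' @ 3: {1,11}  [accepting]
after full input: {1,11}  (accept=1 in)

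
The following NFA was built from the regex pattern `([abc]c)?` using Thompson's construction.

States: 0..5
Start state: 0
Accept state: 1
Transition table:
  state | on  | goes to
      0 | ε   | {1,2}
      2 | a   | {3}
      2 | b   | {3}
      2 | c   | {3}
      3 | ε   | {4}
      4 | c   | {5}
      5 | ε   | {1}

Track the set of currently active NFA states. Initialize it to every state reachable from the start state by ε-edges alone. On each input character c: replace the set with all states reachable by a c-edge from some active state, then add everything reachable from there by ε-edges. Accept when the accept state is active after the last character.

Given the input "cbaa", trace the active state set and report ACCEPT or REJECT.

S₀ = ε-closure({0}) = {0,1,2}
'c' @ 1: {3,4}
'b' @ 2: {}  — state set empty
rest 'aa' ignored (set empty)
end set {} — state 1 not in

Answer: REJECT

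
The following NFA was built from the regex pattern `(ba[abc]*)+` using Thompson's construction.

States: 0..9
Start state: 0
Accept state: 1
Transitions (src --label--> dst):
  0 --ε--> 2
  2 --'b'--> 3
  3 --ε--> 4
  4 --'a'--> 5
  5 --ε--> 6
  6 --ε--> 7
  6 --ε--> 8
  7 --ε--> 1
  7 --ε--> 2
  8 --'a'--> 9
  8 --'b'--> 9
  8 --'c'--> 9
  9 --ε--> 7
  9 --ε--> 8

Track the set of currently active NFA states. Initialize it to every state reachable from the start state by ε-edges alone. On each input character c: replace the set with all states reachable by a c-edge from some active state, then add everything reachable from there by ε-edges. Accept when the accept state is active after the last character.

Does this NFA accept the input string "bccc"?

Answer: REJECT

Trace:
initial (ε-close {0}): {0,2}
'b' @ 1: {3,4}
'c' @ 2: {}  — dead — no transitions
rest 'cc' ignored (set empty)
end set {} — state 1 not in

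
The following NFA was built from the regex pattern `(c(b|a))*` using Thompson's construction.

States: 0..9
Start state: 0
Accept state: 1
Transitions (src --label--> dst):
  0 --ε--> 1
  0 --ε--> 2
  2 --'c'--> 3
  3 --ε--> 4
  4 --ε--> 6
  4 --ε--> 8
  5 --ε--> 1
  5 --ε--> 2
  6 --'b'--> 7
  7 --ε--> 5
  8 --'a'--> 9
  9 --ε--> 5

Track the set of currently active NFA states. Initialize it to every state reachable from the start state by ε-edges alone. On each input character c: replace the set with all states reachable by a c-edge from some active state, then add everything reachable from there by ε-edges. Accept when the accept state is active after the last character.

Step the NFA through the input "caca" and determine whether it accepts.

Answer: ACCEPT

Steps:
start: ε-closure({0}) = {0,1,2}
'c' @ 1: {3,4,6,8}
'a' @ 2: {1,2,5,9}  ✓accept
'c' @ 3: {3,4,6,8}
'a' @ 4: {1,2,5,9}  ✓accept
after full input: {1,2,5,9}  (accept=1 in)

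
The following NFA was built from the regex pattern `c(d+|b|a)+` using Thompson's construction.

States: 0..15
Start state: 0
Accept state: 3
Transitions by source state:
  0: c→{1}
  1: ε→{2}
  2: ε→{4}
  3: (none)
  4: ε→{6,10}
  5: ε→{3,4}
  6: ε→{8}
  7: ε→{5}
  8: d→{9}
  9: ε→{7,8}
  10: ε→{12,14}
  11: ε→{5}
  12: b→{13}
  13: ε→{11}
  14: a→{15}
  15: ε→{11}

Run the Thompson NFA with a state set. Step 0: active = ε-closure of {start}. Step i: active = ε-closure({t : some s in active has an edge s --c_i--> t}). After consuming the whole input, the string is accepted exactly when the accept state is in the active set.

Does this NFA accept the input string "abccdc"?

Answer: REJECT

Trace:
start: ε-closure({0}) = {0}
'a' @ 1: {}  — no active states
rest 'bccdc' ignored (set empty)
end set {} — state 3 not in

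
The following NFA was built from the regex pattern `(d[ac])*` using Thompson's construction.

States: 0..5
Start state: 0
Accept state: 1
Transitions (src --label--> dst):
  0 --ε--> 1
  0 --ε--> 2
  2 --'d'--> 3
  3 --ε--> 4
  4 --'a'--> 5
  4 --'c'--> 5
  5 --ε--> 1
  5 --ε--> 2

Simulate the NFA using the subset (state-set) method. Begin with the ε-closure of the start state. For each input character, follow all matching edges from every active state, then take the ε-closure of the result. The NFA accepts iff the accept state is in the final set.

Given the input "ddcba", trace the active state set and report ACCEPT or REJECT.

Answer: REJECT

Derivation:
initial (ε-close {0}): {0,1,2}
'd' @ 1: {3,4}
'd' @ 2: {}  — no active states
rest 'cba' ignored (set empty)
end set {} — state 1 not in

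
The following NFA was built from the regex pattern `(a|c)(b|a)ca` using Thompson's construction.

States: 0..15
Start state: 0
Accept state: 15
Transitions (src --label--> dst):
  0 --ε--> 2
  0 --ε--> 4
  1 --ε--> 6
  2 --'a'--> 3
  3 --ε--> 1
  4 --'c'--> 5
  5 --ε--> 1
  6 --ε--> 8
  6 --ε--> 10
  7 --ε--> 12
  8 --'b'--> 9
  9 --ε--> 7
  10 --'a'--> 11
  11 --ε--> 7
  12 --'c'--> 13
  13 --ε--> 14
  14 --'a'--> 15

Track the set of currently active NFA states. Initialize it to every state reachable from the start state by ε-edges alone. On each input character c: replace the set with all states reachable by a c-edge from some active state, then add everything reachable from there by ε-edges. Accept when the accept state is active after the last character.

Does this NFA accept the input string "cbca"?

initial (ε-close {0}): {0,2,4}
'c' @ 1: {1,5,6,8,10}
'b' @ 2: {7,9,12}
'c' @ 3: {13,14}
'a' @ 4: {15}  (accept∈set)
final: {15}; accept 15 in set

Answer: ACCEPT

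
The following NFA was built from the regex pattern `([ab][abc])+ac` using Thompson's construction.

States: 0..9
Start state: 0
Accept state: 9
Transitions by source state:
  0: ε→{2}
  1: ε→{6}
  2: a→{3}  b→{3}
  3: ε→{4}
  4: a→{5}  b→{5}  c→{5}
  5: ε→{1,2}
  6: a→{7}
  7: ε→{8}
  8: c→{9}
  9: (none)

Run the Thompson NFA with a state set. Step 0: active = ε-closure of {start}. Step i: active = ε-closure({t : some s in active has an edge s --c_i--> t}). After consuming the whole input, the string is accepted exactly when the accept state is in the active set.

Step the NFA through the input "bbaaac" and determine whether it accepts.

Answer: ACCEPT

Derivation:
S₀ = ε-closure({0}) = {0,2}
'b' @ 1: {3,4}
'b' @ 2: {1,2,5,6}
'a' @ 3: {3,4,7,8}
'a' @ 4: {1,2,5,6}
'a' @ 5: {3,4,7,8}
'c' @ 6: {1,2,5,6,9}  [accepting]
end set {1,2,5,6,9} — state 9 in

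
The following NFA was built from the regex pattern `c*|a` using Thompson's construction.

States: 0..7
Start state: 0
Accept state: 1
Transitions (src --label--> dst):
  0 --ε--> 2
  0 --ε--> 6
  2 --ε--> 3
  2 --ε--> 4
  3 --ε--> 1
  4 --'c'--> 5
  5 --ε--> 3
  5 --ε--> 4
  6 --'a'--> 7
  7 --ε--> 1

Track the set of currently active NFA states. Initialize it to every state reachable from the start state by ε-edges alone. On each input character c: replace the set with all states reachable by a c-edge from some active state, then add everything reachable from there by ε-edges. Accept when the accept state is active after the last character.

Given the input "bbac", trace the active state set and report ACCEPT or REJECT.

Answer: REJECT

Derivation:
start: ε-closure({0}) = {0,1,2,3,4,6}
'b' @ 1: {}  — state set empty
rest 'bac' ignored (set empty)
final: {}; accept 1 not in set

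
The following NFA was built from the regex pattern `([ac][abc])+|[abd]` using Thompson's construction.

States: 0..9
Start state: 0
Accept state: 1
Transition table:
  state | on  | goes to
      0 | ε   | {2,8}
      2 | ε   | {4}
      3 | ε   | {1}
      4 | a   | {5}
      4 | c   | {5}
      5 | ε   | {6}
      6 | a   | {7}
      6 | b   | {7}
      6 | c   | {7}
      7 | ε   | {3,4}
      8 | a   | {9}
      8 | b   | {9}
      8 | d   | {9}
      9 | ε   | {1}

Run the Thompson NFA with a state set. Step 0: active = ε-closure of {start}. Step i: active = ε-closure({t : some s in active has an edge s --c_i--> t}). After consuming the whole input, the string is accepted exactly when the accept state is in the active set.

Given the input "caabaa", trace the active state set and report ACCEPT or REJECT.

Answer: ACCEPT

Derivation:
initial (ε-close {0}): {0,2,4,8}
'c' @ 1: {5,6}
'a' @ 2: {1,3,4,7}  [accepting]
'a' @ 3: {5,6}
'b' @ 4: {1,3,4,7}  [accepting]
'a' @ 5: {5,6}
'a' @ 6: {1,3,4,7}  [accepting]
end set {1,3,4,7} — state 1 in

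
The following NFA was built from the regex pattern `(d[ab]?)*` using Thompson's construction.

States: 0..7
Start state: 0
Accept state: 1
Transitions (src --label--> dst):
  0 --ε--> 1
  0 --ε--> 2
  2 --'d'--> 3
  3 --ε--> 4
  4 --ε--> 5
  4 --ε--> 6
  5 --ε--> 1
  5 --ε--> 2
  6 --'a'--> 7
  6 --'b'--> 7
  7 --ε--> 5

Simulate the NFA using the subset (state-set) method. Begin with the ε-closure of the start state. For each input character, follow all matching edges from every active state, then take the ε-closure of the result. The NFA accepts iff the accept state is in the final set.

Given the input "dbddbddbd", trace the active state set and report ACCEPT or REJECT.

Answer: ACCEPT

Steps:
start: ε-closure({0}) = {0,1,2}
'd' @ 1: {1,2,3,4,5,6}  (accept∈set)
'b' @ 2: {1,2,5,7}  (accept∈set)
'd' @ 3: {1,2,3,4,5,6}  (accept∈set)
'd' @ 4: {1,2,3,4,5,6}  (accept∈set)
'b' @ 5: {1,2,5,7}  (accept∈set)
'd' @ 6: {1,2,3,4,5,6}  (accept∈set)
'd' @ 7: {1,2,3,4,5,6}  (accept∈set)
'b' @ 8: {1,2,5,7}  (accept∈set)
'd' @ 9: {1,2,3,4,5,6}  (accept∈set)
end set {1,2,3,4,5,6} — state 1 in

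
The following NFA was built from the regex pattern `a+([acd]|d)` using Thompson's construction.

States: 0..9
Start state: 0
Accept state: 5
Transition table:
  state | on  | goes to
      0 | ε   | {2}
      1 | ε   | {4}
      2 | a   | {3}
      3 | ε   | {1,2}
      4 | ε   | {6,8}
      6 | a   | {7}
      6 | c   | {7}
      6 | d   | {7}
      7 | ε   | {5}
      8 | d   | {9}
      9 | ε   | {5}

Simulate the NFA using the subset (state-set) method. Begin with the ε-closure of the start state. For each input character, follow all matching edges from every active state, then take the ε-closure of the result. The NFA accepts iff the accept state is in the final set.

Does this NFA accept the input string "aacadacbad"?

Answer: REJECT

Steps:
start: ε-closure({0}) = {0,2}
'a' @ 1: {1,2,3,4,6,8}
'a' @ 2: {1,2,3,4,5,6,7,8}  (accept∈set)
'c' @ 3: {5,7}  (accept∈set)
'a' @ 4: {}  — state set empty
rest 'dacbad' ignored (set empty)
end set {} — state 5 not in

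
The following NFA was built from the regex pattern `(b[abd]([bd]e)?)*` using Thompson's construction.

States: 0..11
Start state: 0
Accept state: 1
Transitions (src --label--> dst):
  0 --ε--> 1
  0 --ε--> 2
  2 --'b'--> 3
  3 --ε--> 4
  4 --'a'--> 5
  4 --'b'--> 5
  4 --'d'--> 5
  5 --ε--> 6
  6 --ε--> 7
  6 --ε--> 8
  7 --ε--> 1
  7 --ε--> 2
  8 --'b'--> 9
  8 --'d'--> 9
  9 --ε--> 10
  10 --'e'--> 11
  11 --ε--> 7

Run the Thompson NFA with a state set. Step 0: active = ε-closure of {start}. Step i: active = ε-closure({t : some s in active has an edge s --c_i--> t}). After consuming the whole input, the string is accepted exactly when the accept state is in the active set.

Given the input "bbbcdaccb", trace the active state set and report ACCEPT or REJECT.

Answer: REJECT

Trace:
start: ε-closure({0}) = {0,1,2}
'b' @ 1: {3,4}
'b' @ 2: {1,2,5,6,7,8}  ✓accept
'b' @ 3: {3,4,9,10}
'c' @ 4: {}  — state set empty
rest 'daccb' ignored (set empty)
final: {}; accept 1 not in set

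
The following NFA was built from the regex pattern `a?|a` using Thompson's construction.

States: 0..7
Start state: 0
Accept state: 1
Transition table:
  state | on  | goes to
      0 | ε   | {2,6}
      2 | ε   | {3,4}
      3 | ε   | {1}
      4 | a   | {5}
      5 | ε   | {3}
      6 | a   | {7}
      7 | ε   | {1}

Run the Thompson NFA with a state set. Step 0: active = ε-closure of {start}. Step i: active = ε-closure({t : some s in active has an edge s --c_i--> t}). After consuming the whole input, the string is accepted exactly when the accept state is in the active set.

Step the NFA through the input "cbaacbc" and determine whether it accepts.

start: ε-closure({0}) = {0,1,2,3,4,6}
'c' @ 1: {}  — state set empty
rest 'baacbc' ignored (set empty)
after full input: {}  (accept=1 not in)

Answer: REJECT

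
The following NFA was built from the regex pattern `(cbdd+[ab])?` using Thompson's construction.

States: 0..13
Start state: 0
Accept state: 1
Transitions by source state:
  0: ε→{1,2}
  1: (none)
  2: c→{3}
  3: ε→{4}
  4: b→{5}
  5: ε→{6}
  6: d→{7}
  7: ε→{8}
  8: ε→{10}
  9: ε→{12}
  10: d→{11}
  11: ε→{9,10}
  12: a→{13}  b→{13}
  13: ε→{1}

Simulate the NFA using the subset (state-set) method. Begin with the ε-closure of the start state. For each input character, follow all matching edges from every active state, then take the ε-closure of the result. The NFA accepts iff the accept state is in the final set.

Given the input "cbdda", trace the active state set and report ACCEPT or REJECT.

initial (ε-close {0}): {0,1,2}
'c' @ 1: {3,4}
'b' @ 2: {5,6}
'd' @ 3: {7,8,10}
'd' @ 4: {9,10,11,12}
'a' @ 5: {1,13}  ✓accept
final: {1,13}; accept 1 in set

Answer: ACCEPT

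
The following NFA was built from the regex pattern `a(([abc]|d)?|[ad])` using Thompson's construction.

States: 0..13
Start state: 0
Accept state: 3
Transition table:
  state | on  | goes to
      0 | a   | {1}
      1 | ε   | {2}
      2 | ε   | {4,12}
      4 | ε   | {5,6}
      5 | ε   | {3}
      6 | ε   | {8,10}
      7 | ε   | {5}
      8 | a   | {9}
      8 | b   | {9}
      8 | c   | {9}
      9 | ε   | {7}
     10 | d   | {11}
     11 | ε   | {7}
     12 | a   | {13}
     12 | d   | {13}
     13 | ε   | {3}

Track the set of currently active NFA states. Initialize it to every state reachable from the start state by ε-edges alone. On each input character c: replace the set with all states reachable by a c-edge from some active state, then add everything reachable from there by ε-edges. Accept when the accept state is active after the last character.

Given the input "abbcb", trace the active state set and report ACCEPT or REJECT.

S₀ = ε-closure({0}) = {0}
'a' @ 1: {1,2,3,4,5,6,8,10,12}  (accept∈set)
'b' @ 2: {3,5,7,9}  (accept∈set)
'b' @ 3: {}  — dead — no transitions
rest 'cb' ignored (set empty)
end set {} — state 3 not in

Answer: REJECT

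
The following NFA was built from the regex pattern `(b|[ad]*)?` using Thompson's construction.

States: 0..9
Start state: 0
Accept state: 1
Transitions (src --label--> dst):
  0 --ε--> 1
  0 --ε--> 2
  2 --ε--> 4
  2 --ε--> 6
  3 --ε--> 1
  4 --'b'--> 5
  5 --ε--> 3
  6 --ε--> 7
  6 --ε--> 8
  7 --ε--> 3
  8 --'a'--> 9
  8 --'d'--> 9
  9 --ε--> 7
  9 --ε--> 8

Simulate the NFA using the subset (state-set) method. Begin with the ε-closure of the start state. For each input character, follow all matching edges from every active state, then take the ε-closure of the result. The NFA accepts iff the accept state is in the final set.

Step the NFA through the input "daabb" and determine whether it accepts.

Answer: REJECT

Trace:
initial (ε-close {0}): {0,1,2,3,4,6,7,8}
'd' @ 1: {1,3,7,8,9}  [accepting]
'a' @ 2: {1,3,7,8,9}  [accepting]
'a' @ 3: {1,3,7,8,9}  [accepting]
'b' @ 4: {}  — state set empty
rest 'b' ignored (set empty)
final: {}; accept 1 not in set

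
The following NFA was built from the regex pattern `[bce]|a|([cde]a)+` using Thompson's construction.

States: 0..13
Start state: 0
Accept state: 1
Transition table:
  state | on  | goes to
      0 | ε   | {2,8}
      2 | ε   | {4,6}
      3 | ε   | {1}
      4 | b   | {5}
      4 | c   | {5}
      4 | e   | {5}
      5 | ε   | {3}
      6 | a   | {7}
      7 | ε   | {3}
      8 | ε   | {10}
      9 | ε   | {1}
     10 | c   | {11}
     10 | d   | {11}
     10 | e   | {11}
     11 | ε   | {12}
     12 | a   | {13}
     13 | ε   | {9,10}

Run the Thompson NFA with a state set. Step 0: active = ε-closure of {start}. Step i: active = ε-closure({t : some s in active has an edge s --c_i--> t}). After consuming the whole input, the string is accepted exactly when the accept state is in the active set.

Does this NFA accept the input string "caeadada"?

Answer: ACCEPT

Steps:
S₀ = ε-closure({0}) = {0,2,4,6,8,10}
'c' @ 1: {1,3,5,11,12}  [accepting]
'a' @ 2: {1,9,10,13}  [accepting]
'e' @ 3: {11,12}
'a' @ 4: {1,9,10,13}  [accepting]
'd' @ 5: {11,12}
'a' @ 6: {1,9,10,13}  [accepting]
'd' @ 7: {11,12}
'a' @ 8: {1,9,10,13}  [accepting]
after full input: {1,9,10,13}  (accept=1 in)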